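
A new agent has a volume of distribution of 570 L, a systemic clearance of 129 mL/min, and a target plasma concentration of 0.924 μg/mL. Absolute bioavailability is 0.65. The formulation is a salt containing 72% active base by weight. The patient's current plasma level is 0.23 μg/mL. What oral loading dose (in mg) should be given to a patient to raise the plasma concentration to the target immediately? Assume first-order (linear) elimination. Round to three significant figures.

Concentration deficit ΔC = 0.924 − 0.23 = 0.6940 mg/L
LD = Vd × ΔC / F / S = 570.0 × 0.6940 / 0.65 / 0.72 = 845.3 mg

845 mg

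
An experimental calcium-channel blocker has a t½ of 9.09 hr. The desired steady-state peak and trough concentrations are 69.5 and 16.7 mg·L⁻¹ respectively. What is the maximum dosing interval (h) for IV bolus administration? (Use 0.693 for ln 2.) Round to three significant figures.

18.7 h

k = 0.693 / t½ = 0.693 / 9.09 = 0.07624 h⁻¹
Between IV bolus doses, concentration decays as C = C₀·e^(−kτ), so C_peak/C_trough = e^(kτ).
τ_max = ln(C_peak/C_trough) / k = ln(69.5/16.7) / 0.07624 = 1.426 / 0.07624 = 18.70 h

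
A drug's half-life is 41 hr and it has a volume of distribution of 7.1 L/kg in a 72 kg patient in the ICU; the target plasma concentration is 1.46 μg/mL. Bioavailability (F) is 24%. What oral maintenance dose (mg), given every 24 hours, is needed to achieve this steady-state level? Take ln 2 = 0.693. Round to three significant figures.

Vd = 7.1 L/kg × 72 kg = 511.2 L
CL = ln 2 · Vd / t½ = 0.693 × 511.2 / 41 = 8.641 L/h
D = CL × Css × τ / F = 8.641 × 1.46 × 24 / 0.24 = 1262 mg

1260 mg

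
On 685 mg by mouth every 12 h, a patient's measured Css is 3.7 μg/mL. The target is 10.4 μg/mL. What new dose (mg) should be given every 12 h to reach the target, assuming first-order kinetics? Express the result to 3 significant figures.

With linear kinetics, Css is proportional to dose rate (D/τ) at fixed clearance.
D₂ = D₁ × (Css,target / Css,current) = 685 × 10.4/3.7 = 1925 mg

1930 mg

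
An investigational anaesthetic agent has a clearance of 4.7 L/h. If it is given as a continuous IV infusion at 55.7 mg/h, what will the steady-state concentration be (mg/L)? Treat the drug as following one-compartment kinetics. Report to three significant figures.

Css = rate / CL = 55.7 / 4.700 = 11.85 mg/L

11.9 mg/L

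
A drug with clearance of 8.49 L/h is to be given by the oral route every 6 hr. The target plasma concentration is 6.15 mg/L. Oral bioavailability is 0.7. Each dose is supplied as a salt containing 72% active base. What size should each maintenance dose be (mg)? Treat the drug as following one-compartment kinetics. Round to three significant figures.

D = CL × Css × τ / F / S = 8.490 × 6.15 × 6 / 0.7 / 0.72 = 621.6 mg

622 mg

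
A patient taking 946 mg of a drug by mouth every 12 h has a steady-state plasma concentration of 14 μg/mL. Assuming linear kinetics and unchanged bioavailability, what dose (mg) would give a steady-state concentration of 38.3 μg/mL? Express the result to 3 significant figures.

With linear kinetics, Css is proportional to dose rate (D/τ) at fixed clearance.
D₂ = D₁ × (Css,target / Css,current) = 946 × 38.3/14 = 2588 mg

2590 mg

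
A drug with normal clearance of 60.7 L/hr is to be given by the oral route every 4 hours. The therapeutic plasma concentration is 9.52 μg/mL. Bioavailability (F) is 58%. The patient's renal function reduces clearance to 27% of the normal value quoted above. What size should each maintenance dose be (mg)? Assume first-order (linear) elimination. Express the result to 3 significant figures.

1080 mg

Patient clearance = 0.27 × 60.70 = 16.39 L/h
D = CL × Css × τ / F = 16.39 × 9.52 × 4 / 0.58 = 1076 mg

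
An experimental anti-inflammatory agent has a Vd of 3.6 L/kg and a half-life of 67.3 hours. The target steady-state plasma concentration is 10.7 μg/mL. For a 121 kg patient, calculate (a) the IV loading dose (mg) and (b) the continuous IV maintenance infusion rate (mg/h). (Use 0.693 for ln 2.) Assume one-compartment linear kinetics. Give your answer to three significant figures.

(a) 4660 mg; (b) 48.0 mg/h

Vd = 3.6 L/kg × 121 kg = 435.6 L
LD = Vd × C = 435.6 × 10.7 = 4661 mg
CL = 0.693 × Vd / t½ = 0.693 × 435.6 / 67.3 = 4.485 L/h
Infusion rate = CL × Css = 4.485 × 10.7 = 47.99 mg/h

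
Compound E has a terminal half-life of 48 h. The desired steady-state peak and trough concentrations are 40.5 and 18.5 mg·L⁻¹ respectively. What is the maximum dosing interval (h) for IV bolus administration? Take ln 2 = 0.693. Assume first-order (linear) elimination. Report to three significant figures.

54.3 h

k = 0.693 / t½ = 0.693 / 48 = 0.01444 h⁻¹
Between IV bolus doses, concentration decays as C = C₀·e^(−kτ), so C_peak/C_trough = e^(kτ).
τ_max = ln(C_peak/C_trough) / k = ln(40.5/18.5) / 0.01444 = 0.7835 / 0.01444 = 54.26 h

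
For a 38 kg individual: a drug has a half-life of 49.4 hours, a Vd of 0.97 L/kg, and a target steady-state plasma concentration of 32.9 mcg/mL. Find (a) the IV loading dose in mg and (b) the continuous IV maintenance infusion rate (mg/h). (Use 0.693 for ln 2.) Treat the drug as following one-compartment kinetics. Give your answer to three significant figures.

(a) 1210 mg; (b) 17.0 mg/h

Vd(total) = 38 kg × 0.97 L/kg = 36.86 L
LD = Vd × C = 36.86 × 32.9 = 1213 mg
CL = 0.693 × Vd / t½ = 0.693 × 36.86 / 49.4 = 0.5171 L/h
Infusion rate = CL × Css = 0.5171 × 32.9 = 17.01 mg/h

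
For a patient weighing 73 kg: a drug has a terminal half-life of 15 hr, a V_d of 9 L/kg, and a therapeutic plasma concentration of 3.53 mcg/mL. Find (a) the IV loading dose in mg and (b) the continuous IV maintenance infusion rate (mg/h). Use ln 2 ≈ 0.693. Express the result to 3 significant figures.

(a) 2320 mg; (b) 107 mg/h

Total Vd = 9 × 73 = 657.0 L
LD = Vd × C = 657.0 × 3.53 = 2319 mg
CL = 0.693 × Vd / t½ = 0.693 × 657.0 / 15 = 30.35 L/h
Infusion rate = CL × Css = 30.35 × 3.53 = 107.1 mg/h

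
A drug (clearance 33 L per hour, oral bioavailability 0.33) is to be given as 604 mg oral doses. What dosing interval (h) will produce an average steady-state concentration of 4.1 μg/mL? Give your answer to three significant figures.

1.47 h

F·D/τ = CL·Css → τ = F·D / (CL·Css).
τ = 0.33 × 604 / (33 × 4.1) = 1.473 h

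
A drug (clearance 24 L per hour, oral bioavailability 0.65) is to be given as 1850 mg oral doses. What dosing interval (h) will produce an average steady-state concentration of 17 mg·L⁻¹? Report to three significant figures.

F·D/τ = CL·Css → τ = F·D / (CL·Css).
τ = 0.65 × 1850 / (24 × 17) = 2.947 h

2.95 h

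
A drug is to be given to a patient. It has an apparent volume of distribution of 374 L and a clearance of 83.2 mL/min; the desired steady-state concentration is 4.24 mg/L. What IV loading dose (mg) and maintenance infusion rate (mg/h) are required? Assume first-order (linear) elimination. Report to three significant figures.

(a) 1590 mg; (b) 21.2 mg/h

Loading: fill Vd to C_target → 374.0 L × 4.24 mg/L = 1586 mg
Convert clearance: 83.2 mL/min × 60 min/h ÷ 1000 mL/L = 4.992 L/h
Infusion rate = 4.992 L/h × 4.24 mg/L = 21.17 mg/h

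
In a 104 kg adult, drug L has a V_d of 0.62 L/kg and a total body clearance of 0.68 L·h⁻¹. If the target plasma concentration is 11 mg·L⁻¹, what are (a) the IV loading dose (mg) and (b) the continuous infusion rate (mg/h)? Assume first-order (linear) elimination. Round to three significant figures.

Vd(total) = 104 kg × 0.62 L/kg = 64.48 L
Loading: fill Vd to C_target → 64.48 L × 11 mg/L = 709.3 mg
Infusion rate = 0.6800 L/h × 11 mg/L = 7.480 mg/h

(a) 709 mg; (b) 7.48 mg/h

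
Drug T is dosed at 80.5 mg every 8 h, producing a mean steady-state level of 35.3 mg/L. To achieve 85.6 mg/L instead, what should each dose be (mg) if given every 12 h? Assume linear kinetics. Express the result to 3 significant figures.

For first-order elimination, Css ∝ F·D/(CL·τ); F and CL are unchanged, so Css ∝ D/τ.
D₂ = D₁ × (Css,target / Css,current) × (τ₂/τ₁) = 80.5 × (85.6/35.3) × (12/8) = 292.8 mg

293 mg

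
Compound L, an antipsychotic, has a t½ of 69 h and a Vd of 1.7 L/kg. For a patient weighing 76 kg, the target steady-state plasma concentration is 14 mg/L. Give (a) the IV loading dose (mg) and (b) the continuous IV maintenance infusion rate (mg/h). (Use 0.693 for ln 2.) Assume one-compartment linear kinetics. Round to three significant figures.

Total Vd = 1.7 × 76 = 129.2 L
LD = Vd × C = 129.2 × 14 = 1809 mg
CL = 0.693 × Vd / t½ = 0.693 × 129.2 / 69 = 1.298 L/h
Infusion rate = CL × Css = 1.298 × 14 = 18.17 mg/h

(a) 1810 mg; (b) 18.2 mg/h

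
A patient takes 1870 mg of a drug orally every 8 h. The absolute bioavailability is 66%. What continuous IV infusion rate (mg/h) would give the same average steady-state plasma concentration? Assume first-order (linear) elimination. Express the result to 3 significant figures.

154 mg/h

Equivalent systemic input: infusion rate = F·D/τ.
Rate = 0.66 × 1870 / 8 = 154.3 mg/h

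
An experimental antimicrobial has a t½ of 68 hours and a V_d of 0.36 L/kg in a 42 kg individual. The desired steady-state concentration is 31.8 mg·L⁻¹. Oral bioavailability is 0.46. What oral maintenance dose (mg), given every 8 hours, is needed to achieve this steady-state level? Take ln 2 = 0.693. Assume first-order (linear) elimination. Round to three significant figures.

Vd = 0.36 L/kg × 42 kg = 15.12 L
CL = ln 2 · Vd / t½ = 0.693 × 15.12 / 68 = 0.1541 L/h
D = CL × Css × τ / F = 0.1541 × 31.8 × 8 / 0.46 = 85.22 mg

85.2 mg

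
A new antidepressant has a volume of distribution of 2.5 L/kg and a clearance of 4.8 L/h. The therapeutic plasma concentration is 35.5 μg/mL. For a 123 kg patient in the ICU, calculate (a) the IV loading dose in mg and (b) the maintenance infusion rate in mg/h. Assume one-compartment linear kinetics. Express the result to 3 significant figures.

(a) 10900 mg; (b) 170 mg/h

Vd(total) = 123 kg × 2.5 L/kg = 307.5 L
LD = Vd · C_target = 307.5 × 35.5 = 10920 mg
Maintenance: replace elimination → rate = CL × Css = 4.800 × 35.5 = 170.4 mg/h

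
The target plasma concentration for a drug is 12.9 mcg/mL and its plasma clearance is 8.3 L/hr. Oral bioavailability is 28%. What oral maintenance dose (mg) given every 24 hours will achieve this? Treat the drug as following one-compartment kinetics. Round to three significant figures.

D = CL × Css × τ / F = 8.300 × 12.9 × 24 / 0.28 = 9177 mg

9180 mg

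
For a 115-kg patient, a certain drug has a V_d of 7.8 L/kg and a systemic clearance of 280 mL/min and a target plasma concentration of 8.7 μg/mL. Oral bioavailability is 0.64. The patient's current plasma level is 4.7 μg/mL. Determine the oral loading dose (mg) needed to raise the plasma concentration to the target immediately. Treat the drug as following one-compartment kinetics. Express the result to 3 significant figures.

5610 mg

Vd = 7.8 L/kg × 115 kg = 897.0 L
Concentration deficit ΔC = 8.7 − 4.7 = 4.000 mg/L
LD = Vd × ΔC / F = 897.0 × 4.000 / 0.64 = 5606 mg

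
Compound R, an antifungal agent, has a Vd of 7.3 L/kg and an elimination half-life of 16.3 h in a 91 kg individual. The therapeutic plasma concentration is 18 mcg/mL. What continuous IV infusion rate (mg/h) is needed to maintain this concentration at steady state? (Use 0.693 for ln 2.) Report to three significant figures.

508 mg/h

Total Vd = 7.3 × 91 = 664.3 L
CL = ln 2 · Vd / t½ = 0.693 × 664.3 / 16.3 = 28.24 L/h
Infusion rate = CL × Css = 28.24 × 18 = 508.3 mg/h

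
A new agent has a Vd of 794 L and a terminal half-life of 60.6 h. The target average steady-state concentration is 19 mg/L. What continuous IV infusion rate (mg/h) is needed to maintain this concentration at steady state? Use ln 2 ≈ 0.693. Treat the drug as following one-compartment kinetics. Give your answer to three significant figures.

173 mg/h

k = 0.693/60.6 = 0.01144 h⁻¹, so CL = k·Vd = 0.01144 × 794.0 = 9.083 L/h
Infusion rate = CL × Css = 9.083 × 19 = 172.6 mg/h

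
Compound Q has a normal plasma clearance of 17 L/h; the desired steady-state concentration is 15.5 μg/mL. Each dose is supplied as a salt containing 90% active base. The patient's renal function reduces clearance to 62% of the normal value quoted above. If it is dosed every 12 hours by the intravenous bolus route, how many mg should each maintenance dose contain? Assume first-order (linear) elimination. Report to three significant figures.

Patient clearance = 0.62 × 17.00 = 10.54 L/h
D = CL × Css × τ / S = 10.54 × 15.5 × 12 / 0.9 = 2178 mg

2180 mg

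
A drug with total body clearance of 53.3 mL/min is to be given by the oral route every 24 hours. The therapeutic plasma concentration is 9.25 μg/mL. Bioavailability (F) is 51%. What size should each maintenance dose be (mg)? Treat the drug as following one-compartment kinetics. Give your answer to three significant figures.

1390 mg

CL = 53.3 mL/min × 60/1000 = 3.198 L/h
D = CL × Css × τ / F = 3.198 × 9.25 × 24 / 0.51 = 1392 mg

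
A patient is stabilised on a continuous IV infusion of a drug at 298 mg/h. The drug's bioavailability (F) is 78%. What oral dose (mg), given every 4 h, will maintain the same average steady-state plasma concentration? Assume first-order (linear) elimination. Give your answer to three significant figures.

To maintain the same Css, the systemic dosing rate must be unchanged: F·D/τ = infusion rate.
D = rate × τ / F = 298 × 4 / 0.78 = 1528 mg

1530 mg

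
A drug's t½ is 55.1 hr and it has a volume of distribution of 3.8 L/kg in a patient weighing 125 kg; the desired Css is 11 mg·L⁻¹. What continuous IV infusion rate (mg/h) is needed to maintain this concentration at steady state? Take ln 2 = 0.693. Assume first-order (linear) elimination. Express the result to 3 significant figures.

Vd(total) = 125 kg × 3.8 L/kg = 475.0 L
k = 0.693/55.1 = 0.01258 h⁻¹, so CL = k·Vd = 0.01258 × 475.0 = 5.976 L/h
Infusion rate = CL × Css = 5.976 × 11 = 65.74 mg/h

65.7 mg/h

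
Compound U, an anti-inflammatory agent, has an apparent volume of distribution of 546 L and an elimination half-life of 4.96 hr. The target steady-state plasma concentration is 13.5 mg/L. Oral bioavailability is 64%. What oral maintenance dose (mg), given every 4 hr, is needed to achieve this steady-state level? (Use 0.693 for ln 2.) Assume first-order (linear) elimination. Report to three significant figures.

6440 mg

CL = 0.693 × Vd / t½ = 0.693 × 546.0 / 4.96 = 76.29 L/h
D = CL × Css × τ / F = 76.29 × 13.5 × 4 / 0.64 = 6437 mg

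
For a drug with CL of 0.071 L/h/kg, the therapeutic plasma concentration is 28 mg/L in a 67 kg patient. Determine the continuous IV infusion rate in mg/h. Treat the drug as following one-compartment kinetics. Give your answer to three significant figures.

133 mg/h

CL = 0.071 L/h/kg × 67 kg = 4.757 L/h
R₀ = 4.757 × 28 = 133.2 mg/h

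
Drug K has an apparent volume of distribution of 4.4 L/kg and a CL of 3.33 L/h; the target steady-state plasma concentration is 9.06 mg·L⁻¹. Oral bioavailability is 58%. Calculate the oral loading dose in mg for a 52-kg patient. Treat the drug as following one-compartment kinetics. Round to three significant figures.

3570 mg

Vd(total) = 52 kg × 4.4 L/kg = 228.8 L
LD = Vd × C / F = 228.8 × 9.060 / 0.58 = 3574 mg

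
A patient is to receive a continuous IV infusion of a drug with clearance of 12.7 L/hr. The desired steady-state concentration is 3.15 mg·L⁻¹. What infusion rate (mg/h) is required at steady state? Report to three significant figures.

At steady state, infusion rate equals elimination rate: rate in = CL × Css.
Infusion rate = CL · Css = 12.70 L/h × 3.15 mg/L = 40.01 mg/h

40.0 mg/h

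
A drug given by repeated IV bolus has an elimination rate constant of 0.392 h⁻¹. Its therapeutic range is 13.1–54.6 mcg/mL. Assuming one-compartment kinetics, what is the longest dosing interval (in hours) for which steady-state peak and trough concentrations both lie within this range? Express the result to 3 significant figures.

Between IV bolus doses, concentration decays as C = C₀·e^(−kτ), so C_peak/C_trough = e^(kτ).
τ_max = ln(C_peak/C_trough) / k = ln(54.6/13.1) / 0.3920 = 1.427 / 0.3920 = 3.640 h

3.64 h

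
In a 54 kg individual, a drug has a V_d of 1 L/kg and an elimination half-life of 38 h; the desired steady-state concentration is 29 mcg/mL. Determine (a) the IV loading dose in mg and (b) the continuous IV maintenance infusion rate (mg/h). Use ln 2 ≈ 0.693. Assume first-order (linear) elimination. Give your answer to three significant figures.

Vd = 1 L/kg × 54 kg = 54.00 L
LD = Vd × C = 54.00 × 29 = 1566 mg
CL = 0.693 × Vd / t½ = 0.693 × 54.00 / 38 = 0.9848 L/h
Infusion rate = CL × Css = 0.9848 × 29 = 28.56 mg/h

(a) 1570 mg; (b) 28.6 mg/h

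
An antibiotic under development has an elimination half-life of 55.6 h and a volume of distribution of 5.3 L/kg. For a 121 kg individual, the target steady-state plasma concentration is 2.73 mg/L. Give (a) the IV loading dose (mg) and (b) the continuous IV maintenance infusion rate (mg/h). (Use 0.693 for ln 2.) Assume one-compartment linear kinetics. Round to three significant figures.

Total Vd = 5.3 × 121 = 641.3 L
LD = Vd × C = 641.3 × 2.73 = 1751 mg
CL = 0.693 × Vd / t½ = 0.693 × 641.3 / 55.6 = 7.993 L/h
Infusion rate = CL × Css = 7.993 × 2.73 = 21.82 mg/h

(a) 1750 mg; (b) 21.8 mg/h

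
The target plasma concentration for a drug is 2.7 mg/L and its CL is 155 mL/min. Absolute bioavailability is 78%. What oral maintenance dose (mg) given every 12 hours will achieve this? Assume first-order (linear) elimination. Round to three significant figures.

386 mg

Convert clearance: 155 mL/min × 60 min/h ÷ 1000 mL/L = 9.300 L/h
D = CL × Css × τ / F = 9.300 × 2.7 × 12 / 0.78 = 386.3 mg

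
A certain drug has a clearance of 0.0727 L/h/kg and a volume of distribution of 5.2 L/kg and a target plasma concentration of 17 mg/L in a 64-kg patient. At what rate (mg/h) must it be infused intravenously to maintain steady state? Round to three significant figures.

79.1 mg/h

CL = 0.0727 L/h/kg × 64 kg = 4.653 L/h
R₀ = 4.653 × 17 = 79.10 mg/h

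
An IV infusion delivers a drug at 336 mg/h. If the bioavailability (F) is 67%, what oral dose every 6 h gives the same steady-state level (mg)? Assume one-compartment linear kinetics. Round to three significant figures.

To maintain the same Css, the systemic dosing rate must be unchanged: F·D/τ = infusion rate.
D = rate × τ / F = 336 × 6 / 0.67 = 3009 mg

3010 mg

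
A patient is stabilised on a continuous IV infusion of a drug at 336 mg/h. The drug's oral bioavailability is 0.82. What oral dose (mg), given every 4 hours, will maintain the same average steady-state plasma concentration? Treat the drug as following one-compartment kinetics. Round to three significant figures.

To maintain the same Css, the systemic dosing rate must be unchanged: F·D/τ = infusion rate.
D = rate × τ / F = 336 × 4 / 0.82 = 1639 mg

1640 mg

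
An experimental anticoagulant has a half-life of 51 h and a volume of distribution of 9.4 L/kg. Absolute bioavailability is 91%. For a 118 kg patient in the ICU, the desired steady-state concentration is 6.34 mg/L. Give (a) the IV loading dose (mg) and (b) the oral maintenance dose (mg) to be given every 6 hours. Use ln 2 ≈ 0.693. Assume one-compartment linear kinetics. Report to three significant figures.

Vd = 9.4 L/kg × 118 kg = 1109 L
LD = Vd × C = 1109 × 6.34 = 7031 mg
CL = 0.693 × Vd / t½ = 0.693 × 1109 / 51 = 15.07 L/h
D = CL × Css × τ / F = 15.07 × 6.34 × 6 / 0.91 = 630.0 mg

(a) 7030 mg; (b) 630 mg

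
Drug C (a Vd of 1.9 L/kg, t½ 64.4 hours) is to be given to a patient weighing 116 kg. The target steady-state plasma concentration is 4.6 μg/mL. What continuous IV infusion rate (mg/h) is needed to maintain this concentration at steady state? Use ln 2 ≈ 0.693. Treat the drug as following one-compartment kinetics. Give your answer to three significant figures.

10.9 mg/h

Vd = 1.9 L/kg × 116 kg = 220.4 L
CL = ln 2 · Vd / t½ = 0.693 × 220.4 / 64.4 = 2.372 L/h
Infusion rate = CL × Css = 2.372 × 4.6 = 10.91 mg/h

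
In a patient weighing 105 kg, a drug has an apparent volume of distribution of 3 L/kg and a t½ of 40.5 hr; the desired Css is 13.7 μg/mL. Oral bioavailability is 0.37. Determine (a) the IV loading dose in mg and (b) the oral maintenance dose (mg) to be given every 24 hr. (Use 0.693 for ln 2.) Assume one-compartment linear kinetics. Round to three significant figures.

Vd = 3 L/kg × 105 kg = 315.0 L
LD = Vd × C = 315.0 × 13.7 = 4316 mg
CL = 0.693 × Vd / t½ = 0.693 × 315.0 / 40.5 = 5.390 L/h
D = CL × Css × τ / F = 5.390 × 13.7 × 24 / 0.37 = 4790 mg

(a) 4320 mg; (b) 4790 mg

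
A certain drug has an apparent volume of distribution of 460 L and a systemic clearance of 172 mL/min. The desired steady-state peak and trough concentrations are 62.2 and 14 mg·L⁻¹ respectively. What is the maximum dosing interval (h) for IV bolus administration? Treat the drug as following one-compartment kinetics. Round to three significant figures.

Convert clearance: 172 mL/min × 60 min/h ÷ 1000 mL/L = 10.32 L/h
k = CL / Vd = 10.32 / 460.0 = 0.02243 h⁻¹
Between IV bolus doses, concentration decays as C = C₀·e^(−kτ), so C_peak/C_trough = e^(kτ).
τ_max = ln(C_peak/C_trough) / k = ln(62.2/14) / 0.02243 = 1.491 / 0.02243 = 66.47 h

66.5 h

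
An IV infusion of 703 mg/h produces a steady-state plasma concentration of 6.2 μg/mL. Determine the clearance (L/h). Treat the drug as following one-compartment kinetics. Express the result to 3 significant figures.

At steady state, infusion rate = CL × Css, so CL = rate / Css.
CL = 703 / 6.2 = 113.4 L/h

113 L/h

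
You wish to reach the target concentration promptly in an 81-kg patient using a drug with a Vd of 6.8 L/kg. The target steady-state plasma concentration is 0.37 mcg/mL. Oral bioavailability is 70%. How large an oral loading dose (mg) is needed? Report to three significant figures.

291 mg

Vd(total) = 81 kg × 6.8 L/kg = 550.8 L
The loading dose fills Vd to the target concentration.
LD = Vd × C / F = 550.8 × 0.3700 / 0.7 = 291.1 mg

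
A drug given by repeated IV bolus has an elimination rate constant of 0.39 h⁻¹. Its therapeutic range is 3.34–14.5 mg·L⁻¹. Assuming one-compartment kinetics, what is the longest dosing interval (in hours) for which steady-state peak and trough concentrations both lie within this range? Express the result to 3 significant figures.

Between IV bolus doses, concentration decays as C = C₀·e^(−kτ), so C_peak/C_trough = e^(kτ).
τ_max = ln(C_peak/C_trough) / k = ln(14.5/3.34) / 0.3900 = 1.468 / 0.3900 = 3.764 h

3.76 h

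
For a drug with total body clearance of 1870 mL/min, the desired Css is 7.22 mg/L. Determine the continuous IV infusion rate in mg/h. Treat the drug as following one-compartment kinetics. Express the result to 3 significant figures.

810 mg/h

Convert clearance: 1870 mL/min × 60 min/h ÷ 1000 mL/L = 112.2 L/h
At steady state, infusion rate equals elimination rate: rate in = CL × Css.
R₀ = 112.2 × 7.22 = 810.1 mg/h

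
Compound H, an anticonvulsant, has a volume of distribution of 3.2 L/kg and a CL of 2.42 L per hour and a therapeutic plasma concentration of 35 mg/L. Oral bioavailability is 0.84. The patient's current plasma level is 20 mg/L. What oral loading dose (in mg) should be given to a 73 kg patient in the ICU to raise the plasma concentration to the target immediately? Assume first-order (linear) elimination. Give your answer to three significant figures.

Total Vd = 3.2 × 73 = 233.6 L
The loading dose fills Vd to the target concentration.
Concentration deficit ΔC = 35 − 20 = 15.00 mg/L
LD = Vd × ΔC / F = 233.6 × 15.00 / 0.84 = 4171 mg

4170 mg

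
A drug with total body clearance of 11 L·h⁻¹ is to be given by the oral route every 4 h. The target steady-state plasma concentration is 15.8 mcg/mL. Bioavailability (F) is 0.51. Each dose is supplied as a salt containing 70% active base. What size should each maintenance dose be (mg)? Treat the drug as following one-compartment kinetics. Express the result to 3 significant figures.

1950 mg

D = CL × Css × τ / F / S = 11.00 × 15.8 × 4 / 0.51 / 0.7 = 1947 mg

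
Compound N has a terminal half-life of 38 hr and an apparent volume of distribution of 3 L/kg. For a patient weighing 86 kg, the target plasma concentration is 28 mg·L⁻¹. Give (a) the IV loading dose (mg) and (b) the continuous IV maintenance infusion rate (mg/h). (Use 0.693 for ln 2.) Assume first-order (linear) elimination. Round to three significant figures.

Vd = 3 L/kg × 86 kg = 258.0 L
LD = Vd × C = 258.0 × 28 = 7224 mg
CL = 0.693 × Vd / t½ = 0.693 × 258.0 / 38 = 4.705 L/h
Infusion rate = CL × Css = 4.705 × 28 = 131.7 mg/h

(a) 7220 mg; (b) 132 mg/h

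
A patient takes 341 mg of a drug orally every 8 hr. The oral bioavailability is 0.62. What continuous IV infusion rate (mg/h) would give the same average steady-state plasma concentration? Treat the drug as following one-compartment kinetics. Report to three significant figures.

26.4 mg/h

Equivalent systemic input: infusion rate = F·D/τ.
Rate = 0.62 × 341 / 8 = 26.43 mg/h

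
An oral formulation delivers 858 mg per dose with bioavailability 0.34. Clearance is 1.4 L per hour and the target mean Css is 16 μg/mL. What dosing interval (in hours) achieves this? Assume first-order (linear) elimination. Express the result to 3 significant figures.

13.0 h

F·D/τ = CL·Css → τ = F·D / (CL·Css).
τ = 0.34 × 858 / (1.4 × 16) = 13.02 h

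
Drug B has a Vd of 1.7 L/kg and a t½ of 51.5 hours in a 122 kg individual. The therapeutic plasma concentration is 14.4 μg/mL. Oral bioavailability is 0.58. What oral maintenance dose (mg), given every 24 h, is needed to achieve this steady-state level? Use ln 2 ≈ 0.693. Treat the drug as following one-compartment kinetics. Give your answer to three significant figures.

Vd = 1.7 L/kg × 122 kg = 207.4 L
k = 0.693/51.5 = 0.01346 h⁻¹, so CL = k·Vd = 0.01346 × 207.4 = 2.792 L/h
D = CL × Css × τ / F = 2.792 × 14.4 × 24 / 0.58 = 1664 mg

1660 mg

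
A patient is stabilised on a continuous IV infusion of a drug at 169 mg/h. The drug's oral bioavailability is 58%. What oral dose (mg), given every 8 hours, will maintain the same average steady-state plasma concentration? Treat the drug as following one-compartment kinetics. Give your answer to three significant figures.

To maintain the same Css, the systemic dosing rate must be unchanged: F·D/τ = infusion rate.
D = rate × τ / F = 169 × 8 / 0.58 = 2331 mg

2330 mg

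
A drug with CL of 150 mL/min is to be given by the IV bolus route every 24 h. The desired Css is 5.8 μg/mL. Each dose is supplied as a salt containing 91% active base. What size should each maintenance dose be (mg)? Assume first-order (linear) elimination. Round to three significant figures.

1380 mg

Convert clearance: 150 mL/min × 60 min/h ÷ 1000 mL/L = 9.000 L/h
D = CL × Css × τ / S = 9.000 × 5.8 × 24 / 0.91 = 1377 mg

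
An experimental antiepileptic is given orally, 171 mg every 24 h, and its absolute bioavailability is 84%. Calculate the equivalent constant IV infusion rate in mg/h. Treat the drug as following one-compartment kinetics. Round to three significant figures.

Equivalent systemic input: infusion rate = F·D/τ.
Rate = 0.84 × 171 / 24 = 5.985 mg/h

5.99 mg/h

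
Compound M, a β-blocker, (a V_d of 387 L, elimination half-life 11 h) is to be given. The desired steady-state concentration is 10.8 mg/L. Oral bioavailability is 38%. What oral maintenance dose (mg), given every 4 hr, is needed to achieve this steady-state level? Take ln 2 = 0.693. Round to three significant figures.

2770 mg

k = 0.693/11 = 0.06300 h⁻¹, so CL = k·Vd = 0.06300 × 387.0 = 24.38 L/h
D = CL × Css × τ / F = 24.38 × 10.8 × 4 / 0.38 = 2772 mg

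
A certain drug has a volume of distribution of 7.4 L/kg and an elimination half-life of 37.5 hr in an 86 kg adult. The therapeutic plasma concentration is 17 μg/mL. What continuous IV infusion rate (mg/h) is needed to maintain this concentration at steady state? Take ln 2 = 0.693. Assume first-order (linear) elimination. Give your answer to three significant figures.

200 mg/h

Vd = 7.4 L/kg × 86 kg = 636.4 L
CL = 0.693 × Vd / t½ = 0.693 × 636.4 / 37.5 = 11.76 L/h
Infusion rate = CL × Css = 11.76 × 17 = 199.9 mg/h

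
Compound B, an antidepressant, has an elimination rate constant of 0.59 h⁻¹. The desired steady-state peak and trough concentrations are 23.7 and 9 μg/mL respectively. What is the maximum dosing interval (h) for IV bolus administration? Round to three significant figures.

1.64 h

Between IV bolus doses, concentration decays as C = C₀·e^(−kτ), so C_peak/C_trough = e^(kτ).
τ_max = ln(C_peak/C_trough) / k = ln(23.7/9) / 0.5900 = 0.9683 / 0.5900 = 1.641 h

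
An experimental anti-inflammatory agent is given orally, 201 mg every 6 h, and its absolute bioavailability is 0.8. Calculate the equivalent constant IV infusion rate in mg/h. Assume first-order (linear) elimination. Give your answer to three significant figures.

Equivalent systemic input: infusion rate = F·D/τ.
Rate = 0.8 × 201 / 6 = 26.80 mg/h

26.8 mg/h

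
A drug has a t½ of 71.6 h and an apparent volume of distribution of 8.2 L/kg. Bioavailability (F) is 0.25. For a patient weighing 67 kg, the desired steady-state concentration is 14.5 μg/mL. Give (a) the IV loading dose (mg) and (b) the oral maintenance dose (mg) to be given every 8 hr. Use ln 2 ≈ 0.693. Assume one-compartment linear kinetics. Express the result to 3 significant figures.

(a) 7970 mg; (b) 2470 mg

Total Vd = 8.2 × 67 = 549.4 L
LD = Vd × C = 549.4 × 14.5 = 7966 mg
CL = 0.693 × Vd / t½ = 0.693 × 549.4 / 71.6 = 5.318 L/h
D = CL × Css × τ / F = 5.318 × 14.5 × 8 / 0.25 = 2468 mg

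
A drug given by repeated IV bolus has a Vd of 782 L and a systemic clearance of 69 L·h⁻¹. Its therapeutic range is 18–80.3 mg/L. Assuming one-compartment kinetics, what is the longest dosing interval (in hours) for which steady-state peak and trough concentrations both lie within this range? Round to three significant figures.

16.9 h

k = CL / Vd = 69.00 / 782.0 = 0.08824 h⁻¹
Between IV bolus doses, concentration decays as C = C₀·e^(−kτ), so C_peak/C_trough = e^(kτ).
τ_max = ln(C_peak/C_trough) / k = ln(80.3/18) / 0.08824 = 1.495 / 0.08824 = 16.94 h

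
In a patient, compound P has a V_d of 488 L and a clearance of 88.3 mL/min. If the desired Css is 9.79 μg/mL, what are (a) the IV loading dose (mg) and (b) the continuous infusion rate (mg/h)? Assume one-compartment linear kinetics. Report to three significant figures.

(a) 4780 mg; (b) 51.9 mg/h

LD = Vd · C_target = 488.0 × 9.79 = 4778 mg
Convert clearance: 88.3 mL/min × 60 min/h ÷ 1000 mL/L = 5.298 L/h
Maintenance: replace elimination → rate = CL × Css = 5.298 × 9.79 = 51.87 mg/h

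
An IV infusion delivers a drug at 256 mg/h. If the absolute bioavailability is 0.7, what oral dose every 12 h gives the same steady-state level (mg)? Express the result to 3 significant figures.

4390 mg

To maintain the same Css, the systemic dosing rate must be unchanged: F·D/τ = infusion rate.
D = rate × τ / F = 256 × 12 / 0.7 = 4389 mg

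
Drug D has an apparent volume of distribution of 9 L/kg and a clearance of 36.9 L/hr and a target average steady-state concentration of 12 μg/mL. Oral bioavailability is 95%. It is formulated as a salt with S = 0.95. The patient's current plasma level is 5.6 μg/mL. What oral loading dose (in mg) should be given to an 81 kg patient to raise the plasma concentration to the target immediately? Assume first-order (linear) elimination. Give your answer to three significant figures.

Vd(total) = 81 kg × 9 L/kg = 729.0 L
Concentration deficit ΔC = 12 − 5.6 = 6.400 mg/L
LD = Vd × ΔC / F / S = 729.0 × 6.400 / 0.95 / 0.95 = 5170 mg

5170 mg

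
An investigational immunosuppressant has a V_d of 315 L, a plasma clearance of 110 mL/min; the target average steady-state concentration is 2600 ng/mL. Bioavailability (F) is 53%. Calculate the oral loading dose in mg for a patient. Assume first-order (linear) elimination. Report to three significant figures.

1550 mg

C = 2600 ng/mL = 2.600 mg/L
The loading dose fills Vd to the target concentration.
LD = Vd × C / F = 315.0 × 2.600 / 0.53 = 1545 mg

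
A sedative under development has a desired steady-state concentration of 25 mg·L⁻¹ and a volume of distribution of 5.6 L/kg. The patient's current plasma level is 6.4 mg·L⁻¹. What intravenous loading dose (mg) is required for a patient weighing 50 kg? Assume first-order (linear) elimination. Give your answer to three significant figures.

5210 mg

Total Vd = 5.6 × 50 = 280.0 L
Concentration deficit ΔC = 25 − 6.4 = 18.60 mg/L
LD = Vd × ΔC = 280.0 × 18.60 = 5208 mg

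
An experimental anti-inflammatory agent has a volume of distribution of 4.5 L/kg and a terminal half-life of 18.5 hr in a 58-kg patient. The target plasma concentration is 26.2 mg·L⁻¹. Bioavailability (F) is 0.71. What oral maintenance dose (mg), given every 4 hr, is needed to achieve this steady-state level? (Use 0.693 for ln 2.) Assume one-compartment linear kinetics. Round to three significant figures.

1440 mg

Total Vd = 4.5 × 58 = 261.0 L
k = 0.693/18.5 = 0.03746 h⁻¹, so CL = k·Vd = 0.03746 × 261.0 = 9.777 L/h
D = CL × Css × τ / F = 9.777 × 26.2 × 4 / 0.71 = 1443 mg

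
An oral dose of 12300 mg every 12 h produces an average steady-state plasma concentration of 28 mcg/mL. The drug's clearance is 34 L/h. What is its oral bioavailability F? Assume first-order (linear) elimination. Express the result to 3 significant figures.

F·D/τ = CL·Css at steady state → F = CL·Css·τ / D.
F = 34 × 28 × 12 / 12300 = 0.929

0.929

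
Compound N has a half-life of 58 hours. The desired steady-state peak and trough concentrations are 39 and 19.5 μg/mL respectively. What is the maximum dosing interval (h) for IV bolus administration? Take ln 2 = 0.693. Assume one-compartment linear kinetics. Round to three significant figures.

k = 0.693 / t½ = 0.693 / 58 = 0.01195 h⁻¹
Between IV bolus doses, concentration decays as C = C₀·e^(−kτ), so C_peak/C_trough = e^(kτ).
τ_max = ln(C_peak/C_trough) / k = ln(39/19.5) / 0.01195 = 0.6931 / 0.01195 = 58.00 h

58.0 h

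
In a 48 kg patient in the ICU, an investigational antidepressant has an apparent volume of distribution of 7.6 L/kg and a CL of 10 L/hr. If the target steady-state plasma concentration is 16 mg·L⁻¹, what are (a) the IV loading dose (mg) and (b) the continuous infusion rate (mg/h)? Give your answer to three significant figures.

Vd(total) = 48 kg × 7.6 L/kg = 364.8 L
Loading: fill Vd to C_target → 364.8 L × 16 mg/L = 5837 mg
Maintenance: replace elimination → rate = CL × Css = 10.00 × 16 = 160.0 mg/h

(a) 5840 mg; (b) 160 mg/h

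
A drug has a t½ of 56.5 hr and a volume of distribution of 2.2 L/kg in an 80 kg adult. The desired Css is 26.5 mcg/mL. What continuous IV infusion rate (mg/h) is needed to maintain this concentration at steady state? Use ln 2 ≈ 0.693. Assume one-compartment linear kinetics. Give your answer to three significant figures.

Vd(total) = 80 kg × 2.2 L/kg = 176.0 L
CL = ln 2 · Vd / t½ = 0.693 × 176.0 / 56.5 = 2.159 L/h
Infusion rate = CL × Css = 2.159 × 26.5 = 57.21 mg/h

57.2 mg/h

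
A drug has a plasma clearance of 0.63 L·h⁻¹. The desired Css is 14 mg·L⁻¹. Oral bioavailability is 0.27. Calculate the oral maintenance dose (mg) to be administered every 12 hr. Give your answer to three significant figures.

D = CL × Css × τ / F = 0.6300 × 14 × 12 / 0.27 = 392.0 mg

392 mg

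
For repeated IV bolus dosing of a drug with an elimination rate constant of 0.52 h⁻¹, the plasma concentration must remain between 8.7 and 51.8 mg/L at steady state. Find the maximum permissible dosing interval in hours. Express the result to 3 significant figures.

Between IV bolus doses, concentration decays as C = C₀·e^(−kτ), so C_peak/C_trough = e^(kτ).
τ_max = ln(C_peak/C_trough) / k = ln(51.8/8.7) / 0.5200 = 1.784 / 0.5200 = 3.431 h

3.43 h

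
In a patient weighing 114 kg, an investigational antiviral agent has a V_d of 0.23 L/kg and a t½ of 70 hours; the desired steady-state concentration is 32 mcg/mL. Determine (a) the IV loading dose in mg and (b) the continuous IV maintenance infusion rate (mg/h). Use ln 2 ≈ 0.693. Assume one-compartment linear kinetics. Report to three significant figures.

(a) 839 mg; (b) 8.31 mg/h

Vd = 0.23 L/kg × 114 kg = 26.22 L
LD = Vd × C = 26.22 × 32 = 839.0 mg
CL = 0.693 × Vd / t½ = 0.693 × 26.22 / 70 = 0.2596 L/h
Infusion rate = CL × Css = 0.2596 × 32 = 8.307 mg/h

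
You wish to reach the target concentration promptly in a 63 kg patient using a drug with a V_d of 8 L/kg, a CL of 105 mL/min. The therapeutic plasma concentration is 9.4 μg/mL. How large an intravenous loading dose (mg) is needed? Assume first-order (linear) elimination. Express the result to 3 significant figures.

Vd(total) = 63 kg × 8 L/kg = 504.0 L
LD = Vd × C = 504.0 × 9.400 = 4738 mg

4740 mg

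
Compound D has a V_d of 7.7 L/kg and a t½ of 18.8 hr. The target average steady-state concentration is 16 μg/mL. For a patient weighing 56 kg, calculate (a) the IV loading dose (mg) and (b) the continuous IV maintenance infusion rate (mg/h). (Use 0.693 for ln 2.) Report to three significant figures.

(a) 6900 mg; (b) 254 mg/h

Vd = 7.7 L/kg × 56 kg = 431.2 L
LD = Vd × C = 431.2 × 16 = 6899 mg
CL = 0.693 × Vd / t½ = 0.693 × 431.2 / 18.8 = 15.89 L/h
Infusion rate = CL × Css = 15.89 × 16 = 254.2 mg/h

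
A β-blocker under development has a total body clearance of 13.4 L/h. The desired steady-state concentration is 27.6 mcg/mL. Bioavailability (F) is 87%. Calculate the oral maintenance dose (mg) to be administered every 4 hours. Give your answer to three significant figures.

1700 mg

At steady state, dose per interval replaces the amount cleared in that interval: F·D/τ = CL·Css.
D = CL × Css × τ / F = 13.40 × 27.6 × 4 / 0.87 = 1700 mg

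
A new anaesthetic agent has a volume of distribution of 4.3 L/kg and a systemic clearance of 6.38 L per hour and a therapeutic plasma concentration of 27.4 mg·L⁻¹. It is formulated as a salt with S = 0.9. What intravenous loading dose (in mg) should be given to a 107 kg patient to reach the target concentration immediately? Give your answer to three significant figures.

14000 mg

Total Vd = 4.3 × 107 = 460.1 L
LD = Vd × C / S = 460.1 × 27.40 / 0.9 = 14010 mg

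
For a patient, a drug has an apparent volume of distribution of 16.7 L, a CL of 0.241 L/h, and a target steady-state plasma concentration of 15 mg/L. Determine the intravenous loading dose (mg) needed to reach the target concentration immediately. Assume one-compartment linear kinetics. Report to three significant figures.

Loading dose depends on Vd (not clearance): it fills the distribution volume.
LD = Vd × C = 16.70 × 15.00 = 250.5 mg

251 mg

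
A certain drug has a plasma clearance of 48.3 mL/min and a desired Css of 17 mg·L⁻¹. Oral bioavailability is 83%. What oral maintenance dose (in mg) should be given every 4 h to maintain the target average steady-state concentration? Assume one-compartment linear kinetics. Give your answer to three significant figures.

CL = 48.3 mL/min = 48.3 × 0.06 = 2.898 L/h
D = CL × Css × τ / F = 2.898 × 17 × 4 / 0.83 = 237.4 mg

237 mg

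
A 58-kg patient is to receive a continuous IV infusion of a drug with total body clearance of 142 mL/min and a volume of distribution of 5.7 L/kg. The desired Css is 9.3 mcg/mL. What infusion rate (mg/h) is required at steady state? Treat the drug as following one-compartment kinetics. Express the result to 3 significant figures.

Convert clearance: 142 mL/min × 60 min/h ÷ 1000 mL/L = 8.520 L/h
Rate = CL × Css = 8.520 × 9.3 = 79.24 mg/h

79.2 mg/h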